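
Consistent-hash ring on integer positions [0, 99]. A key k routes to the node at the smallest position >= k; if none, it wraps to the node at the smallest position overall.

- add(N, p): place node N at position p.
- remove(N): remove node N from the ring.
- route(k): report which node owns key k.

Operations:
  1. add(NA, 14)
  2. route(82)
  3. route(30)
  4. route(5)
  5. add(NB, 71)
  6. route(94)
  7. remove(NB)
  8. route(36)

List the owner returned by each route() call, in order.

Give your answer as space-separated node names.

Op 1: add NA@14 -> ring=[14:NA]
Op 2: route key 82: none >= 82, wrap to smallest pos 14 -> NA
Op 3: route key 30: none >= 30, wrap to smallest pos 14 -> NA
Op 4: route key 5: smallest pos >= 5 is 14 -> NA
Op 5: add NB@71 -> ring=[14:NA,71:NB]
Op 6: route key 94: none >= 94, wrap to smallest pos 14 -> NA
Op 7: remove NB -> ring=[14:NA]
Op 8: route key 36: none >= 36, wrap to smallest pos 14 -> NA

Answer: NA NA NA NA NA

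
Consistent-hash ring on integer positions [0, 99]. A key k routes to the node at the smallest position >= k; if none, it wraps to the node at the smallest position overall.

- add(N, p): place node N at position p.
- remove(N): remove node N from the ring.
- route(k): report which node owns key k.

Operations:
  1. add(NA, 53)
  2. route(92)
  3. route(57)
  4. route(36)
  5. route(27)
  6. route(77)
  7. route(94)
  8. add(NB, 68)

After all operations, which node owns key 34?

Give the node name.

Op 1: add NA@53 -> ring=[53:NA]
Op 2: route key 92: none >= 92, wrap to smallest pos 53 -> NA
Op 3: route key 57: none >= 57, wrap to smallest pos 53 -> NA
Op 4: route key 36: smallest pos >= 36 is 53 -> NA
Op 5: route key 27: smallest pos >= 27 is 53 -> NA
Op 6: route key 77: none >= 77, wrap to smallest pos 53 -> NA
Op 7: route key 94: none >= 94, wrap to smallest pos 53 -> NA
Op 8: add NB@68 -> ring=[53:NA,68:NB]
Final route key 34: smallest pos >= 34 is 53 -> NA

Answer: NA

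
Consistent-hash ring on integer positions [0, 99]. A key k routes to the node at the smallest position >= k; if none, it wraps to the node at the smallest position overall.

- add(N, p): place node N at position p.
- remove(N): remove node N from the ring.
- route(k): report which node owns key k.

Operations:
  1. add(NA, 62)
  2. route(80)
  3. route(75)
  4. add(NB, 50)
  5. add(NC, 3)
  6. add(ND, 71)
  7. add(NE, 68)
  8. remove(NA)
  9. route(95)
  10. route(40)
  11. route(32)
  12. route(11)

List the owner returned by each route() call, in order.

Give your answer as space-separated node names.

Answer: NA NA NC NB NB NB

Derivation:
Op 1: add NA@62 -> ring=[62:NA]
Op 2: route key 80: none >= 80, wrap to smallest pos 62 -> NA
Op 3: route key 75: none >= 75, wrap to smallest pos 62 -> NA
Op 4: add NB@50 -> ring=[50:NB,62:NA]
Op 5: add NC@3 -> ring=[3:NC,50:NB,62:NA]
Op 6: add ND@71 -> ring=[3:NC,50:NB,62:NA,71:ND]
Op 7: add NE@68 -> ring=[3:NC,50:NB,62:NA,68:NE,71:ND]
Op 8: remove NA -> ring=[3:NC,50:NB,68:NE,71:ND]
Op 9: route key 95: none >= 95, wrap to smallest pos 3 -> NC
Op 10: route key 40: smallest pos >= 40 is 50 -> NB
Op 11: route key 32: smallest pos >= 32 is 50 -> NB
Op 12: route key 11: smallest pos >= 11 is 50 -> NB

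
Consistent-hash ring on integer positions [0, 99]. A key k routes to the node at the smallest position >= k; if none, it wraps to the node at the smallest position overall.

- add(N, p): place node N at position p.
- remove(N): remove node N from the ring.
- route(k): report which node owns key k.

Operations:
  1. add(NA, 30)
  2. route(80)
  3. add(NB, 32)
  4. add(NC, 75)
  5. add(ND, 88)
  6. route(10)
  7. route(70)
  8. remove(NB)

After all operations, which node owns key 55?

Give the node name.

Op 1: add NA@30 -> ring=[30:NA]
Op 2: route key 80: none >= 80, wrap to smallest pos 30 -> NA
Op 3: add NB@32 -> ring=[30:NA,32:NB]
Op 4: add NC@75 -> ring=[30:NA,32:NB,75:NC]
Op 5: add ND@88 -> ring=[30:NA,32:NB,75:NC,88:ND]
Op 6: route key 10: smallest pos >= 10 is 30 -> NA
Op 7: route key 70: smallest pos >= 70 is 75 -> NC
Op 8: remove NB -> ring=[30:NA,75:NC,88:ND]
Final route key 55: smallest pos >= 55 is 75 -> NC

Answer: NC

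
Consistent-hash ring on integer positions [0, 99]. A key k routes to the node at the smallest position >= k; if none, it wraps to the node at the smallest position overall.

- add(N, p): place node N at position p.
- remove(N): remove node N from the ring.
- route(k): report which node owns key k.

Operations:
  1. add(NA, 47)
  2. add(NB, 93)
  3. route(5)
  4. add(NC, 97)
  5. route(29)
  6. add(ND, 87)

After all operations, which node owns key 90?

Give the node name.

Op 1: add NA@47 -> ring=[47:NA]
Op 2: add NB@93 -> ring=[47:NA,93:NB]
Op 3: route key 5: smallest pos >= 5 is 47 -> NA
Op 4: add NC@97 -> ring=[47:NA,93:NB,97:NC]
Op 5: route key 29: smallest pos >= 29 is 47 -> NA
Op 6: add ND@87 -> ring=[47:NA,87:ND,93:NB,97:NC]
Final route key 90: smallest pos >= 90 is 93 -> NB

Answer: NB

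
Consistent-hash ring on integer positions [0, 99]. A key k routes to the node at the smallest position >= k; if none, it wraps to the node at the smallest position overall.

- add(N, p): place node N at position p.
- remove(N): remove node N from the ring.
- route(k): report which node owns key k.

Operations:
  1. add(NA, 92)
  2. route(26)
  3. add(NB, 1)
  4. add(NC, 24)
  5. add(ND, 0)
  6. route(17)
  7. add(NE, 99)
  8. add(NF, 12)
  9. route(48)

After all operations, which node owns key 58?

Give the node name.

Answer: NA

Derivation:
Op 1: add NA@92 -> ring=[92:NA]
Op 2: route key 26: smallest pos >= 26 is 92 -> NA
Op 3: add NB@1 -> ring=[1:NB,92:NA]
Op 4: add NC@24 -> ring=[1:NB,24:NC,92:NA]
Op 5: add ND@0 -> ring=[0:ND,1:NB,24:NC,92:NA]
Op 6: route key 17: smallest pos >= 17 is 24 -> NC
Op 7: add NE@99 -> ring=[0:ND,1:NB,24:NC,92:NA,99:NE]
Op 8: add NF@12 -> ring=[0:ND,1:NB,12:NF,24:NC,92:NA,99:NE]
Op 9: route key 48: smallest pos >= 48 is 92 -> NA
Final route key 58: smallest pos >= 58 is 92 -> NA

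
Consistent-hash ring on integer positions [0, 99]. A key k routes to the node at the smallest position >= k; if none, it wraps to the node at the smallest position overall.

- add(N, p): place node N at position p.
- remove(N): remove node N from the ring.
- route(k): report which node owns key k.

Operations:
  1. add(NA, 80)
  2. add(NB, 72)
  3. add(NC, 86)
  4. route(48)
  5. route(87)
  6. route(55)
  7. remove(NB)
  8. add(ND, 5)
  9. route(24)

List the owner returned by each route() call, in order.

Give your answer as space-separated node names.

Answer: NB NB NB NA

Derivation:
Op 1: add NA@80 -> ring=[80:NA]
Op 2: add NB@72 -> ring=[72:NB,80:NA]
Op 3: add NC@86 -> ring=[72:NB,80:NA,86:NC]
Op 4: route key 48: smallest pos >= 48 is 72 -> NB
Op 5: route key 87: none >= 87, wrap to smallest pos 72 -> NB
Op 6: route key 55: smallest pos >= 55 is 72 -> NB
Op 7: remove NB -> ring=[80:NA,86:NC]
Op 8: add ND@5 -> ring=[5:ND,80:NA,86:NC]
Op 9: route key 24: smallest pos >= 24 is 80 -> NA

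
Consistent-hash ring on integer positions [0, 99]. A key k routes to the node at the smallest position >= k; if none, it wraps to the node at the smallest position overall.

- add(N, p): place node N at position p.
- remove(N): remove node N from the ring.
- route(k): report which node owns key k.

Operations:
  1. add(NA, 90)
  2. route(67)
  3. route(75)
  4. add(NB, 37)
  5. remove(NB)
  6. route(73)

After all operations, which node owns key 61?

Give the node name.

Answer: NA

Derivation:
Op 1: add NA@90 -> ring=[90:NA]
Op 2: route key 67: smallest pos >= 67 is 90 -> NA
Op 3: route key 75: smallest pos >= 75 is 90 -> NA
Op 4: add NB@37 -> ring=[37:NB,90:NA]
Op 5: remove NB -> ring=[90:NA]
Op 6: route key 73: smallest pos >= 73 is 90 -> NA
Final route key 61: smallest pos >= 61 is 90 -> NA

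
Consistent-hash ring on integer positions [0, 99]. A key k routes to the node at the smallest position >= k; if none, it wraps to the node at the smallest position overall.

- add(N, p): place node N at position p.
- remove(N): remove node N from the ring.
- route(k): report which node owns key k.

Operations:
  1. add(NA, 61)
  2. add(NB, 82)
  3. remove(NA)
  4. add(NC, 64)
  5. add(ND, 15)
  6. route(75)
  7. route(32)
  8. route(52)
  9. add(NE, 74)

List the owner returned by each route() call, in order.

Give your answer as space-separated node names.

Op 1: add NA@61 -> ring=[61:NA]
Op 2: add NB@82 -> ring=[61:NA,82:NB]
Op 3: remove NA -> ring=[82:NB]
Op 4: add NC@64 -> ring=[64:NC,82:NB]
Op 5: add ND@15 -> ring=[15:ND,64:NC,82:NB]
Op 6: route key 75: smallest pos >= 75 is 82 -> NB
Op 7: route key 32: smallest pos >= 32 is 64 -> NC
Op 8: route key 52: smallest pos >= 52 is 64 -> NC
Op 9: add NE@74 -> ring=[15:ND,64:NC,74:NE,82:NB]

Answer: NB NC NC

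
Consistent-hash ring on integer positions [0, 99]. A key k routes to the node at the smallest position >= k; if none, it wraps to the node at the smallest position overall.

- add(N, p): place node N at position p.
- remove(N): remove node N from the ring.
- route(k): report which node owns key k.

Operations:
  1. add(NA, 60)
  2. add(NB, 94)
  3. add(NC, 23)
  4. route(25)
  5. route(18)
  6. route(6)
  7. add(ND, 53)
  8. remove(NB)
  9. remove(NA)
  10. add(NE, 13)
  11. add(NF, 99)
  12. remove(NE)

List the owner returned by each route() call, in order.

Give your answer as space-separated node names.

Answer: NA NC NC

Derivation:
Op 1: add NA@60 -> ring=[60:NA]
Op 2: add NB@94 -> ring=[60:NA,94:NB]
Op 3: add NC@23 -> ring=[23:NC,60:NA,94:NB]
Op 4: route key 25: smallest pos >= 25 is 60 -> NA
Op 5: route key 18: smallest pos >= 18 is 23 -> NC
Op 6: route key 6: smallest pos >= 6 is 23 -> NC
Op 7: add ND@53 -> ring=[23:NC,53:ND,60:NA,94:NB]
Op 8: remove NB -> ring=[23:NC,53:ND,60:NA]
Op 9: remove NA -> ring=[23:NC,53:ND]
Op 10: add NE@13 -> ring=[13:NE,23:NC,53:ND]
Op 11: add NF@99 -> ring=[13:NE,23:NC,53:ND,99:NF]
Op 12: remove NE -> ring=[23:NC,53:ND,99:NF]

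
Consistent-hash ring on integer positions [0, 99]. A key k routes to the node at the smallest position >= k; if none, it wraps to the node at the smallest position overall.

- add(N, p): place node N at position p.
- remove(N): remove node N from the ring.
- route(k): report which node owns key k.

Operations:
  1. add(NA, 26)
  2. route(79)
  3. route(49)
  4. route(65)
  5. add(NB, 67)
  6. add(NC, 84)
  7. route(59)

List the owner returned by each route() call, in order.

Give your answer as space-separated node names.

Answer: NA NA NA NB

Derivation:
Op 1: add NA@26 -> ring=[26:NA]
Op 2: route key 79: none >= 79, wrap to smallest pos 26 -> NA
Op 3: route key 49: none >= 49, wrap to smallest pos 26 -> NA
Op 4: route key 65: none >= 65, wrap to smallest pos 26 -> NA
Op 5: add NB@67 -> ring=[26:NA,67:NB]
Op 6: add NC@84 -> ring=[26:NA,67:NB,84:NC]
Op 7: route key 59: smallest pos >= 59 is 67 -> NB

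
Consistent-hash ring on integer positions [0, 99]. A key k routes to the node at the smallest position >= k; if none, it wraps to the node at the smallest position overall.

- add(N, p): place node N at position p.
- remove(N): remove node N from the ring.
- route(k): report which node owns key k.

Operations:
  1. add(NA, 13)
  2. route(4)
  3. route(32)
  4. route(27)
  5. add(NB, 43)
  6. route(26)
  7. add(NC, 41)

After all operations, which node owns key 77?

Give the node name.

Answer: NA

Derivation:
Op 1: add NA@13 -> ring=[13:NA]
Op 2: route key 4: smallest pos >= 4 is 13 -> NA
Op 3: route key 32: none >= 32, wrap to smallest pos 13 -> NA
Op 4: route key 27: none >= 27, wrap to smallest pos 13 -> NA
Op 5: add NB@43 -> ring=[13:NA,43:NB]
Op 6: route key 26: smallest pos >= 26 is 43 -> NB
Op 7: add NC@41 -> ring=[13:NA,41:NC,43:NB]
Final route key 77: none >= 77, wrap to smallest pos 13 -> NA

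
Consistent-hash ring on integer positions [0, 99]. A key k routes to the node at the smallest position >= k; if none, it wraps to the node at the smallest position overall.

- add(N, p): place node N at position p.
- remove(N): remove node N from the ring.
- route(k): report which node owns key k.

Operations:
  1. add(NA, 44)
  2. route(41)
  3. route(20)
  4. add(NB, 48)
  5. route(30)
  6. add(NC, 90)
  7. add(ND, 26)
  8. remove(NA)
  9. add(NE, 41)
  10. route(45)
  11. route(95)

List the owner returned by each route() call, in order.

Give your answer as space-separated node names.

Answer: NA NA NA NB ND

Derivation:
Op 1: add NA@44 -> ring=[44:NA]
Op 2: route key 41: smallest pos >= 41 is 44 -> NA
Op 3: route key 20: smallest pos >= 20 is 44 -> NA
Op 4: add NB@48 -> ring=[44:NA,48:NB]
Op 5: route key 30: smallest pos >= 30 is 44 -> NA
Op 6: add NC@90 -> ring=[44:NA,48:NB,90:NC]
Op 7: add ND@26 -> ring=[26:ND,44:NA,48:NB,90:NC]
Op 8: remove NA -> ring=[26:ND,48:NB,90:NC]
Op 9: add NE@41 -> ring=[26:ND,41:NE,48:NB,90:NC]
Op 10: route key 45: smallest pos >= 45 is 48 -> NB
Op 11: route key 95: none >= 95, wrap to smallest pos 26 -> ND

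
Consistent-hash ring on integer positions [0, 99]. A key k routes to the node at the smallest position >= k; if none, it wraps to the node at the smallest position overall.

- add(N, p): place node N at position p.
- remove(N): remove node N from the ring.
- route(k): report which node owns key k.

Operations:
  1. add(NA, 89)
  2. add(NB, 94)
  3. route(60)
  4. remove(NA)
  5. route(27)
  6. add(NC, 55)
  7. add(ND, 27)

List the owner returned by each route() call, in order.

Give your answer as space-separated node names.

Op 1: add NA@89 -> ring=[89:NA]
Op 2: add NB@94 -> ring=[89:NA,94:NB]
Op 3: route key 60: smallest pos >= 60 is 89 -> NA
Op 4: remove NA -> ring=[94:NB]
Op 5: route key 27: smallest pos >= 27 is 94 -> NB
Op 6: add NC@55 -> ring=[55:NC,94:NB]
Op 7: add ND@27 -> ring=[27:ND,55:NC,94:NB]

Answer: NA NB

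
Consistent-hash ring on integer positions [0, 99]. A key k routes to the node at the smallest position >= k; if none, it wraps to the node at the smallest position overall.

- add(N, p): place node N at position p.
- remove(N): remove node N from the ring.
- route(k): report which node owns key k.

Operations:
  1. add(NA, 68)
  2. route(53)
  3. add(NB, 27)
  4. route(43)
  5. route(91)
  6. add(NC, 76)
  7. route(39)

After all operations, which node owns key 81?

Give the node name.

Answer: NB

Derivation:
Op 1: add NA@68 -> ring=[68:NA]
Op 2: route key 53: smallest pos >= 53 is 68 -> NA
Op 3: add NB@27 -> ring=[27:NB,68:NA]
Op 4: route key 43: smallest pos >= 43 is 68 -> NA
Op 5: route key 91: none >= 91, wrap to smallest pos 27 -> NB
Op 6: add NC@76 -> ring=[27:NB,68:NA,76:NC]
Op 7: route key 39: smallest pos >= 39 is 68 -> NA
Final route key 81: none >= 81, wrap to smallest pos 27 -> NB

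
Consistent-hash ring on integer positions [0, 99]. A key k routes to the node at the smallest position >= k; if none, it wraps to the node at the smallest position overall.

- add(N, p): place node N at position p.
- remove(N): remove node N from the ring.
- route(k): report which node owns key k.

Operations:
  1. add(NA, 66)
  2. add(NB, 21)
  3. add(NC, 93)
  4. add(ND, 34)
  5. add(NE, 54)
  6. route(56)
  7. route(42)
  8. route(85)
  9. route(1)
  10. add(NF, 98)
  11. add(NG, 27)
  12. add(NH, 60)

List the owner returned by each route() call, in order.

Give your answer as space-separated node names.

Answer: NA NE NC NB

Derivation:
Op 1: add NA@66 -> ring=[66:NA]
Op 2: add NB@21 -> ring=[21:NB,66:NA]
Op 3: add NC@93 -> ring=[21:NB,66:NA,93:NC]
Op 4: add ND@34 -> ring=[21:NB,34:ND,66:NA,93:NC]
Op 5: add NE@54 -> ring=[21:NB,34:ND,54:NE,66:NA,93:NC]
Op 6: route key 56: smallest pos >= 56 is 66 -> NA
Op 7: route key 42: smallest pos >= 42 is 54 -> NE
Op 8: route key 85: smallest pos >= 85 is 93 -> NC
Op 9: route key 1: smallest pos >= 1 is 21 -> NB
Op 10: add NF@98 -> ring=[21:NB,34:ND,54:NE,66:NA,93:NC,98:NF]
Op 11: add NG@27 -> ring=[21:NB,27:NG,34:ND,54:NE,66:NA,93:NC,98:NF]
Op 12: add NH@60 -> ring=[21:NB,27:NG,34:ND,54:NE,60:NH,66:NA,93:NC,98:NF]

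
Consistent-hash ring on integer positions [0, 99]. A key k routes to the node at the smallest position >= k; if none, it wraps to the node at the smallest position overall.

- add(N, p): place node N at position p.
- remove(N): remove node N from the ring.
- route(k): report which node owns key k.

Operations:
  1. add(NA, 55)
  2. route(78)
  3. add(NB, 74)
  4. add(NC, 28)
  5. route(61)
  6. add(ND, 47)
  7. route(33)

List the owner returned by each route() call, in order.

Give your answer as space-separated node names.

Op 1: add NA@55 -> ring=[55:NA]
Op 2: route key 78: none >= 78, wrap to smallest pos 55 -> NA
Op 3: add NB@74 -> ring=[55:NA,74:NB]
Op 4: add NC@28 -> ring=[28:NC,55:NA,74:NB]
Op 5: route key 61: smallest pos >= 61 is 74 -> NB
Op 6: add ND@47 -> ring=[28:NC,47:ND,55:NA,74:NB]
Op 7: route key 33: smallest pos >= 33 is 47 -> ND

Answer: NA NB ND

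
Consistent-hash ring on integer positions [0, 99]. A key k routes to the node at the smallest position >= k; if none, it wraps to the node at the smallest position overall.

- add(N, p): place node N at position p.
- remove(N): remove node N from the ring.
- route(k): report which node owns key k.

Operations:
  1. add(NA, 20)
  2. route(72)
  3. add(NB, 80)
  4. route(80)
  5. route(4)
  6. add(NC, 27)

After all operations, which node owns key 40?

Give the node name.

Answer: NB

Derivation:
Op 1: add NA@20 -> ring=[20:NA]
Op 2: route key 72: none >= 72, wrap to smallest pos 20 -> NA
Op 3: add NB@80 -> ring=[20:NA,80:NB]
Op 4: route key 80: smallest pos >= 80 is 80 -> NB
Op 5: route key 4: smallest pos >= 4 is 20 -> NA
Op 6: add NC@27 -> ring=[20:NA,27:NC,80:NB]
Final route key 40: smallest pos >= 40 is 80 -> NB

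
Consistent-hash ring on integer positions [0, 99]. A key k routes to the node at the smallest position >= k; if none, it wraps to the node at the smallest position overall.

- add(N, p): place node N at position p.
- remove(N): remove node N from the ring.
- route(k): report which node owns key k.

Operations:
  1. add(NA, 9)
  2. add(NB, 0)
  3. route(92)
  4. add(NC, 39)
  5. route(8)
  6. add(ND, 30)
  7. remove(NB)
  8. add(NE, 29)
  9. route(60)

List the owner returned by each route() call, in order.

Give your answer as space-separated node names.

Answer: NB NA NA

Derivation:
Op 1: add NA@9 -> ring=[9:NA]
Op 2: add NB@0 -> ring=[0:NB,9:NA]
Op 3: route key 92: none >= 92, wrap to smallest pos 0 -> NB
Op 4: add NC@39 -> ring=[0:NB,9:NA,39:NC]
Op 5: route key 8: smallest pos >= 8 is 9 -> NA
Op 6: add ND@30 -> ring=[0:NB,9:NA,30:ND,39:NC]
Op 7: remove NB -> ring=[9:NA,30:ND,39:NC]
Op 8: add NE@29 -> ring=[9:NA,29:NE,30:ND,39:NC]
Op 9: route key 60: none >= 60, wrap to smallest pos 9 -> NA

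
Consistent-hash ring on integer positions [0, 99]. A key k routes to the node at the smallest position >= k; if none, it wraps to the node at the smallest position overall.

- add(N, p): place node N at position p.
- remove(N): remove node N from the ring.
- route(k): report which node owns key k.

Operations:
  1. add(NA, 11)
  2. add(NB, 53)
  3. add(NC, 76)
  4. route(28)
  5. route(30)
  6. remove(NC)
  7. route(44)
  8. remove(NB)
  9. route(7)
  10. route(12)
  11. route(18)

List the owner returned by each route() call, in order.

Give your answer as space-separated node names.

Op 1: add NA@11 -> ring=[11:NA]
Op 2: add NB@53 -> ring=[11:NA,53:NB]
Op 3: add NC@76 -> ring=[11:NA,53:NB,76:NC]
Op 4: route key 28: smallest pos >= 28 is 53 -> NB
Op 5: route key 30: smallest pos >= 30 is 53 -> NB
Op 6: remove NC -> ring=[11:NA,53:NB]
Op 7: route key 44: smallest pos >= 44 is 53 -> NB
Op 8: remove NB -> ring=[11:NA]
Op 9: route key 7: smallest pos >= 7 is 11 -> NA
Op 10: route key 12: none >= 12, wrap to smallest pos 11 -> NA
Op 11: route key 18: none >= 18, wrap to smallest pos 11 -> NA

Answer: NB NB NB NA NA NA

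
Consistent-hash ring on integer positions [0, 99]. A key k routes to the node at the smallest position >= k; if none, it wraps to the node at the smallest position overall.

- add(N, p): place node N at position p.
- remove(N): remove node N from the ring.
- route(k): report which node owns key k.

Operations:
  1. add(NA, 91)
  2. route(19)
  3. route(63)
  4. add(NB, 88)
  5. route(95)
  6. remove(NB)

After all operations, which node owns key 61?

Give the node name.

Op 1: add NA@91 -> ring=[91:NA]
Op 2: route key 19: smallest pos >= 19 is 91 -> NA
Op 3: route key 63: smallest pos >= 63 is 91 -> NA
Op 4: add NB@88 -> ring=[88:NB,91:NA]
Op 5: route key 95: none >= 95, wrap to smallest pos 88 -> NB
Op 6: remove NB -> ring=[91:NA]
Final route key 61: smallest pos >= 61 is 91 -> NA

Answer: NA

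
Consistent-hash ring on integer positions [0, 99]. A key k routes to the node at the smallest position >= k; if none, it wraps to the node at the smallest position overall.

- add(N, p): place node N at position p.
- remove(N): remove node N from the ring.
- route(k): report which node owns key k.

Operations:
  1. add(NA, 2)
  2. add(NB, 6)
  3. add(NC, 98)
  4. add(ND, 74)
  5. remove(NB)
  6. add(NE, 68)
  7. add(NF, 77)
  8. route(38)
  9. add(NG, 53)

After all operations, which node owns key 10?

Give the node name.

Op 1: add NA@2 -> ring=[2:NA]
Op 2: add NB@6 -> ring=[2:NA,6:NB]
Op 3: add NC@98 -> ring=[2:NA,6:NB,98:NC]
Op 4: add ND@74 -> ring=[2:NA,6:NB,74:ND,98:NC]
Op 5: remove NB -> ring=[2:NA,74:ND,98:NC]
Op 6: add NE@68 -> ring=[2:NA,68:NE,74:ND,98:NC]
Op 7: add NF@77 -> ring=[2:NA,68:NE,74:ND,77:NF,98:NC]
Op 8: route key 38: smallest pos >= 38 is 68 -> NE
Op 9: add NG@53 -> ring=[2:NA,53:NG,68:NE,74:ND,77:NF,98:NC]
Final route key 10: smallest pos >= 10 is 53 -> NG

Answer: NG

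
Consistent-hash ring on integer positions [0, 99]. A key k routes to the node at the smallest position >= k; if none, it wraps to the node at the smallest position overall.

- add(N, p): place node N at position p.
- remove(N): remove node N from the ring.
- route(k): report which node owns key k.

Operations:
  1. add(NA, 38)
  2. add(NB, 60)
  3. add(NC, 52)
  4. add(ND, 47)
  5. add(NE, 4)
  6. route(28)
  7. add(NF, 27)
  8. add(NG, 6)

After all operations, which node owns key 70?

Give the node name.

Op 1: add NA@38 -> ring=[38:NA]
Op 2: add NB@60 -> ring=[38:NA,60:NB]
Op 3: add NC@52 -> ring=[38:NA,52:NC,60:NB]
Op 4: add ND@47 -> ring=[38:NA,47:ND,52:NC,60:NB]
Op 5: add NE@4 -> ring=[4:NE,38:NA,47:ND,52:NC,60:NB]
Op 6: route key 28: smallest pos >= 28 is 38 -> NA
Op 7: add NF@27 -> ring=[4:NE,27:NF,38:NA,47:ND,52:NC,60:NB]
Op 8: add NG@6 -> ring=[4:NE,6:NG,27:NF,38:NA,47:ND,52:NC,60:NB]
Final route key 70: none >= 70, wrap to smallest pos 4 -> NE

Answer: NE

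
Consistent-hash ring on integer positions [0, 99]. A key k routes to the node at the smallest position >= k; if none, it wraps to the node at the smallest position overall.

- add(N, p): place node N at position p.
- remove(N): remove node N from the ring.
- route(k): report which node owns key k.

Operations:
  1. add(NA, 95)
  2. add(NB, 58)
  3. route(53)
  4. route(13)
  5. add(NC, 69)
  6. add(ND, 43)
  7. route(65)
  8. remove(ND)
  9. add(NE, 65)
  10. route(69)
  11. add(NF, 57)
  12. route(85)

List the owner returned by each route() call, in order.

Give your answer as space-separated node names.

Op 1: add NA@95 -> ring=[95:NA]
Op 2: add NB@58 -> ring=[58:NB,95:NA]
Op 3: route key 53: smallest pos >= 53 is 58 -> NB
Op 4: route key 13: smallest pos >= 13 is 58 -> NB
Op 5: add NC@69 -> ring=[58:NB,69:NC,95:NA]
Op 6: add ND@43 -> ring=[43:ND,58:NB,69:NC,95:NA]
Op 7: route key 65: smallest pos >= 65 is 69 -> NC
Op 8: remove ND -> ring=[58:NB,69:NC,95:NA]
Op 9: add NE@65 -> ring=[58:NB,65:NE,69:NC,95:NA]
Op 10: route key 69: smallest pos >= 69 is 69 -> NC
Op 11: add NF@57 -> ring=[57:NF,58:NB,65:NE,69:NC,95:NA]
Op 12: route key 85: smallest pos >= 85 is 95 -> NA

Answer: NB NB NC NC NA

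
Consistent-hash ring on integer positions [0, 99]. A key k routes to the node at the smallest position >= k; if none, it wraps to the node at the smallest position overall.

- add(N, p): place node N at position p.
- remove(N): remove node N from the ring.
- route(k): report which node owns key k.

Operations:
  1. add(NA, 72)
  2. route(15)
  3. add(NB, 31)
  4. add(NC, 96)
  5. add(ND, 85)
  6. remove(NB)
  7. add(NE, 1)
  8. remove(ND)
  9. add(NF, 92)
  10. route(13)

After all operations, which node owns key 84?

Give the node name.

Answer: NF

Derivation:
Op 1: add NA@72 -> ring=[72:NA]
Op 2: route key 15: smallest pos >= 15 is 72 -> NA
Op 3: add NB@31 -> ring=[31:NB,72:NA]
Op 4: add NC@96 -> ring=[31:NB,72:NA,96:NC]
Op 5: add ND@85 -> ring=[31:NB,72:NA,85:ND,96:NC]
Op 6: remove NB -> ring=[72:NA,85:ND,96:NC]
Op 7: add NE@1 -> ring=[1:NE,72:NA,85:ND,96:NC]
Op 8: remove ND -> ring=[1:NE,72:NA,96:NC]
Op 9: add NF@92 -> ring=[1:NE,72:NA,92:NF,96:NC]
Op 10: route key 13: smallest pos >= 13 is 72 -> NA
Final route key 84: smallest pos >= 84 is 92 -> NF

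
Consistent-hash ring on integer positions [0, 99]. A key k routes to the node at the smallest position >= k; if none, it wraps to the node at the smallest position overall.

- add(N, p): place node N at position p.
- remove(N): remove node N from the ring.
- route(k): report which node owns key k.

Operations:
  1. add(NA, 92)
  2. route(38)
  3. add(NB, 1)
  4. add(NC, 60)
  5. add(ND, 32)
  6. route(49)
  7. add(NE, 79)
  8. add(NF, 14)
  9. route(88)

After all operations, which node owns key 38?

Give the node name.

Answer: NC

Derivation:
Op 1: add NA@92 -> ring=[92:NA]
Op 2: route key 38: smallest pos >= 38 is 92 -> NA
Op 3: add NB@1 -> ring=[1:NB,92:NA]
Op 4: add NC@60 -> ring=[1:NB,60:NC,92:NA]
Op 5: add ND@32 -> ring=[1:NB,32:ND,60:NC,92:NA]
Op 6: route key 49: smallest pos >= 49 is 60 -> NC
Op 7: add NE@79 -> ring=[1:NB,32:ND,60:NC,79:NE,92:NA]
Op 8: add NF@14 -> ring=[1:NB,14:NF,32:ND,60:NC,79:NE,92:NA]
Op 9: route key 88: smallest pos >= 88 is 92 -> NA
Final route key 38: smallest pos >= 38 is 60 -> NC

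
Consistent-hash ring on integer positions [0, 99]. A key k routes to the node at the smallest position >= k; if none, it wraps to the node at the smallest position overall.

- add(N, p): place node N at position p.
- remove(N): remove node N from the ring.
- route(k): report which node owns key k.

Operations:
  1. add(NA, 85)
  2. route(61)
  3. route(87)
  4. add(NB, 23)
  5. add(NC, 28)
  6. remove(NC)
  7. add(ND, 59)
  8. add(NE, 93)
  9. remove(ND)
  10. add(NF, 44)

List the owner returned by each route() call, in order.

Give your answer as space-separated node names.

Answer: NA NA

Derivation:
Op 1: add NA@85 -> ring=[85:NA]
Op 2: route key 61: smallest pos >= 61 is 85 -> NA
Op 3: route key 87: none >= 87, wrap to smallest pos 85 -> NA
Op 4: add NB@23 -> ring=[23:NB,85:NA]
Op 5: add NC@28 -> ring=[23:NB,28:NC,85:NA]
Op 6: remove NC -> ring=[23:NB,85:NA]
Op 7: add ND@59 -> ring=[23:NB,59:ND,85:NA]
Op 8: add NE@93 -> ring=[23:NB,59:ND,85:NA,93:NE]
Op 9: remove ND -> ring=[23:NB,85:NA,93:NE]
Op 10: add NF@44 -> ring=[23:NB,44:NF,85:NA,93:NE]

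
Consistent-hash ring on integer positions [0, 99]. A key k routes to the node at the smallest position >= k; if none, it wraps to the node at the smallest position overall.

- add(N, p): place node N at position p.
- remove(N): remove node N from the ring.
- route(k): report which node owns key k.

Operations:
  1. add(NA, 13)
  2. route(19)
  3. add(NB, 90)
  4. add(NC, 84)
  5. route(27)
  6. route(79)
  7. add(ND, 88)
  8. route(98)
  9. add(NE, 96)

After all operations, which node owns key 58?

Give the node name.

Op 1: add NA@13 -> ring=[13:NA]
Op 2: route key 19: none >= 19, wrap to smallest pos 13 -> NA
Op 3: add NB@90 -> ring=[13:NA,90:NB]
Op 4: add NC@84 -> ring=[13:NA,84:NC,90:NB]
Op 5: route key 27: smallest pos >= 27 is 84 -> NC
Op 6: route key 79: smallest pos >= 79 is 84 -> NC
Op 7: add ND@88 -> ring=[13:NA,84:NC,88:ND,90:NB]
Op 8: route key 98: none >= 98, wrap to smallest pos 13 -> NA
Op 9: add NE@96 -> ring=[13:NA,84:NC,88:ND,90:NB,96:NE]
Final route key 58: smallest pos >= 58 is 84 -> NC

Answer: NC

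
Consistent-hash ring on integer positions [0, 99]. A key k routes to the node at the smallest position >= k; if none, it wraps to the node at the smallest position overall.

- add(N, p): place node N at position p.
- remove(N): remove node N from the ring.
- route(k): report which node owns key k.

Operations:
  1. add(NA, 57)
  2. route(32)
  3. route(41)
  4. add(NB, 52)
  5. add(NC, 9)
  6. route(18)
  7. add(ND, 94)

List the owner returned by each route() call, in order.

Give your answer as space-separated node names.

Answer: NA NA NB

Derivation:
Op 1: add NA@57 -> ring=[57:NA]
Op 2: route key 32: smallest pos >= 32 is 57 -> NA
Op 3: route key 41: smallest pos >= 41 is 57 -> NA
Op 4: add NB@52 -> ring=[52:NB,57:NA]
Op 5: add NC@9 -> ring=[9:NC,52:NB,57:NA]
Op 6: route key 18: smallest pos >= 18 is 52 -> NB
Op 7: add ND@94 -> ring=[9:NC,52:NB,57:NA,94:ND]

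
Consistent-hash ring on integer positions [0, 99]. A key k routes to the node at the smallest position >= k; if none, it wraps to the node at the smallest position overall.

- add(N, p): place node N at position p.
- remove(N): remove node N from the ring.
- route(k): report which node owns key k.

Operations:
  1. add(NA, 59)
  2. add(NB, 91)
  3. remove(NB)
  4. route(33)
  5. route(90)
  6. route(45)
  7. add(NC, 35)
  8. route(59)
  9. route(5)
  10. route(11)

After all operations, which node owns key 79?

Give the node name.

Op 1: add NA@59 -> ring=[59:NA]
Op 2: add NB@91 -> ring=[59:NA,91:NB]
Op 3: remove NB -> ring=[59:NA]
Op 4: route key 33: smallest pos >= 33 is 59 -> NA
Op 5: route key 90: none >= 90, wrap to smallest pos 59 -> NA
Op 6: route key 45: smallest pos >= 45 is 59 -> NA
Op 7: add NC@35 -> ring=[35:NC,59:NA]
Op 8: route key 59: smallest pos >= 59 is 59 -> NA
Op 9: route key 5: smallest pos >= 5 is 35 -> NC
Op 10: route key 11: smallest pos >= 11 is 35 -> NC
Final route key 79: none >= 79, wrap to smallest pos 35 -> NC

Answer: NC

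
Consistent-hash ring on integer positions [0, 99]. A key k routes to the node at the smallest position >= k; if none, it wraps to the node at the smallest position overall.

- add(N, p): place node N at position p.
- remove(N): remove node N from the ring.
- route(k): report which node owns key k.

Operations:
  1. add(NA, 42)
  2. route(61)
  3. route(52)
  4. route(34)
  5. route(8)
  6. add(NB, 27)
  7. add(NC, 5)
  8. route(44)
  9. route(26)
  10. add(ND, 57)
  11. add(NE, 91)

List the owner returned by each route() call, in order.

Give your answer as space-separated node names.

Op 1: add NA@42 -> ring=[42:NA]
Op 2: route key 61: none >= 61, wrap to smallest pos 42 -> NA
Op 3: route key 52: none >= 52, wrap to smallest pos 42 -> NA
Op 4: route key 34: smallest pos >= 34 is 42 -> NA
Op 5: route key 8: smallest pos >= 8 is 42 -> NA
Op 6: add NB@27 -> ring=[27:NB,42:NA]
Op 7: add NC@5 -> ring=[5:NC,27:NB,42:NA]
Op 8: route key 44: none >= 44, wrap to smallest pos 5 -> NC
Op 9: route key 26: smallest pos >= 26 is 27 -> NB
Op 10: add ND@57 -> ring=[5:NC,27:NB,42:NA,57:ND]
Op 11: add NE@91 -> ring=[5:NC,27:NB,42:NA,57:ND,91:NE]

Answer: NA NA NA NA NC NB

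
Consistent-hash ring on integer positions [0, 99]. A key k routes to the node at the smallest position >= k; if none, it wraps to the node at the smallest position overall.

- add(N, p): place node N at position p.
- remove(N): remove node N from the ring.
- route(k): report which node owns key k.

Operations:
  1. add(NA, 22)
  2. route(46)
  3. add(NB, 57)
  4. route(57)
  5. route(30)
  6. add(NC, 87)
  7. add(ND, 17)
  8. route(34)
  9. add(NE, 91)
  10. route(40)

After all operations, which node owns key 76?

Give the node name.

Answer: NC

Derivation:
Op 1: add NA@22 -> ring=[22:NA]
Op 2: route key 46: none >= 46, wrap to smallest pos 22 -> NA
Op 3: add NB@57 -> ring=[22:NA,57:NB]
Op 4: route key 57: smallest pos >= 57 is 57 -> NB
Op 5: route key 30: smallest pos >= 30 is 57 -> NB
Op 6: add NC@87 -> ring=[22:NA,57:NB,87:NC]
Op 7: add ND@17 -> ring=[17:ND,22:NA,57:NB,87:NC]
Op 8: route key 34: smallest pos >= 34 is 57 -> NB
Op 9: add NE@91 -> ring=[17:ND,22:NA,57:NB,87:NC,91:NE]
Op 10: route key 40: smallest pos >= 40 is 57 -> NB
Final route key 76: smallest pos >= 76 is 87 -> NC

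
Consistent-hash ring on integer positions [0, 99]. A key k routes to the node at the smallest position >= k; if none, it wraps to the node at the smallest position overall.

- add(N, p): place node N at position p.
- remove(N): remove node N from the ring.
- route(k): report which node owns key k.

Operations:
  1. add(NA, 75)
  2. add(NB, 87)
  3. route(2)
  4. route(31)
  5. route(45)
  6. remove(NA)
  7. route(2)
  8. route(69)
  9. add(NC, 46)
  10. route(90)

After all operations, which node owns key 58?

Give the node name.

Op 1: add NA@75 -> ring=[75:NA]
Op 2: add NB@87 -> ring=[75:NA,87:NB]
Op 3: route key 2: smallest pos >= 2 is 75 -> NA
Op 4: route key 31: smallest pos >= 31 is 75 -> NA
Op 5: route key 45: smallest pos >= 45 is 75 -> NA
Op 6: remove NA -> ring=[87:NB]
Op 7: route key 2: smallest pos >= 2 is 87 -> NB
Op 8: route key 69: smallest pos >= 69 is 87 -> NB
Op 9: add NC@46 -> ring=[46:NC,87:NB]
Op 10: route key 90: none >= 90, wrap to smallest pos 46 -> NC
Final route key 58: smallest pos >= 58 is 87 -> NB

Answer: NB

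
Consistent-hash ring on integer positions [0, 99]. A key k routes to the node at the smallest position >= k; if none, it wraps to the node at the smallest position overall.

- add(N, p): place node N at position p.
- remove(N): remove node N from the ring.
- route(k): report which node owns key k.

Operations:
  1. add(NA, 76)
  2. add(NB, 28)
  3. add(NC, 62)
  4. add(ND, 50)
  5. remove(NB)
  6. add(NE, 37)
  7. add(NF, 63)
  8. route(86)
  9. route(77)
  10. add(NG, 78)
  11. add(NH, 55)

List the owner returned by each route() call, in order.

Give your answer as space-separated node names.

Op 1: add NA@76 -> ring=[76:NA]
Op 2: add NB@28 -> ring=[28:NB,76:NA]
Op 3: add NC@62 -> ring=[28:NB,62:NC,76:NA]
Op 4: add ND@50 -> ring=[28:NB,50:ND,62:NC,76:NA]
Op 5: remove NB -> ring=[50:ND,62:NC,76:NA]
Op 6: add NE@37 -> ring=[37:NE,50:ND,62:NC,76:NA]
Op 7: add NF@63 -> ring=[37:NE,50:ND,62:NC,63:NF,76:NA]
Op 8: route key 86: none >= 86, wrap to smallest pos 37 -> NE
Op 9: route key 77: none >= 77, wrap to smallest pos 37 -> NE
Op 10: add NG@78 -> ring=[37:NE,50:ND,62:NC,63:NF,76:NA,78:NG]
Op 11: add NH@55 -> ring=[37:NE,50:ND,55:NH,62:NC,63:NF,76:NA,78:NG]

Answer: NE NE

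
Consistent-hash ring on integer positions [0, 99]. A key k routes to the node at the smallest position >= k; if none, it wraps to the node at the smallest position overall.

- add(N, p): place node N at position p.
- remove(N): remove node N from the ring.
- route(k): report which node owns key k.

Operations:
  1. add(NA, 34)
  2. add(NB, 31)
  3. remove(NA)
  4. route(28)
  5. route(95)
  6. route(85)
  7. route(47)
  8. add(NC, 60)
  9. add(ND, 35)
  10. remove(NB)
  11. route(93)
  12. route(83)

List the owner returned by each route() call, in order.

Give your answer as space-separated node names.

Answer: NB NB NB NB ND ND

Derivation:
Op 1: add NA@34 -> ring=[34:NA]
Op 2: add NB@31 -> ring=[31:NB,34:NA]
Op 3: remove NA -> ring=[31:NB]
Op 4: route key 28: smallest pos >= 28 is 31 -> NB
Op 5: route key 95: none >= 95, wrap to smallest pos 31 -> NB
Op 6: route key 85: none >= 85, wrap to smallest pos 31 -> NB
Op 7: route key 47: none >= 47, wrap to smallest pos 31 -> NB
Op 8: add NC@60 -> ring=[31:NB,60:NC]
Op 9: add ND@35 -> ring=[31:NB,35:ND,60:NC]
Op 10: remove NB -> ring=[35:ND,60:NC]
Op 11: route key 93: none >= 93, wrap to smallest pos 35 -> ND
Op 12: route key 83: none >= 83, wrap to smallest pos 35 -> ND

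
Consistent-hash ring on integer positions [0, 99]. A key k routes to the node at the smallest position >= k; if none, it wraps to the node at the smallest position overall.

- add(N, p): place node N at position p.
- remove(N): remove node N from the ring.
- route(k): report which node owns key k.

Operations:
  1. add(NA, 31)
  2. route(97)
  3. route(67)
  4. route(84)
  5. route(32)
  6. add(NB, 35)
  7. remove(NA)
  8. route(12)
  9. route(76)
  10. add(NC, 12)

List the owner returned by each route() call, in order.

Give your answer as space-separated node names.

Answer: NA NA NA NA NB NB

Derivation:
Op 1: add NA@31 -> ring=[31:NA]
Op 2: route key 97: none >= 97, wrap to smallest pos 31 -> NA
Op 3: route key 67: none >= 67, wrap to smallest pos 31 -> NA
Op 4: route key 84: none >= 84, wrap to smallest pos 31 -> NA
Op 5: route key 32: none >= 32, wrap to smallest pos 31 -> NA
Op 6: add NB@35 -> ring=[31:NA,35:NB]
Op 7: remove NA -> ring=[35:NB]
Op 8: route key 12: smallest pos >= 12 is 35 -> NB
Op 9: route key 76: none >= 76, wrap to smallest pos 35 -> NB
Op 10: add NC@12 -> ring=[12:NC,35:NB]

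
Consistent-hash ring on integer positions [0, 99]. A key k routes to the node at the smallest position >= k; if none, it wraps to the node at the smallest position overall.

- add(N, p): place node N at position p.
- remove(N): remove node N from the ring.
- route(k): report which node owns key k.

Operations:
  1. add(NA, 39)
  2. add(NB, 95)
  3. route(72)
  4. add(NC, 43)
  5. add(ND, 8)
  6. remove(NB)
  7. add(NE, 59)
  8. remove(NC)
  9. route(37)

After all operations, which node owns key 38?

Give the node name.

Answer: NA

Derivation:
Op 1: add NA@39 -> ring=[39:NA]
Op 2: add NB@95 -> ring=[39:NA,95:NB]
Op 3: route key 72: smallest pos >= 72 is 95 -> NB
Op 4: add NC@43 -> ring=[39:NA,43:NC,95:NB]
Op 5: add ND@8 -> ring=[8:ND,39:NA,43:NC,95:NB]
Op 6: remove NB -> ring=[8:ND,39:NA,43:NC]
Op 7: add NE@59 -> ring=[8:ND,39:NA,43:NC,59:NE]
Op 8: remove NC -> ring=[8:ND,39:NA,59:NE]
Op 9: route key 37: smallest pos >= 37 is 39 -> NA
Final route key 38: smallest pos >= 38 is 39 -> NA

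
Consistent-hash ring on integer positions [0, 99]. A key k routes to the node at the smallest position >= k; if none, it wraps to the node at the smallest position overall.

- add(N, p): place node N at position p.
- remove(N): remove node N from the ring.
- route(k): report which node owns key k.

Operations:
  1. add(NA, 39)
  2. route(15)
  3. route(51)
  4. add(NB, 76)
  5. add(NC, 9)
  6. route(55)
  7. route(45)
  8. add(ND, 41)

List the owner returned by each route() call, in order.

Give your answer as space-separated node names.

Answer: NA NA NB NB

Derivation:
Op 1: add NA@39 -> ring=[39:NA]
Op 2: route key 15: smallest pos >= 15 is 39 -> NA
Op 3: route key 51: none >= 51, wrap to smallest pos 39 -> NA
Op 4: add NB@76 -> ring=[39:NA,76:NB]
Op 5: add NC@9 -> ring=[9:NC,39:NA,76:NB]
Op 6: route key 55: smallest pos >= 55 is 76 -> NB
Op 7: route key 45: smallest pos >= 45 is 76 -> NB
Op 8: add ND@41 -> ring=[9:NC,39:NA,41:ND,76:NB]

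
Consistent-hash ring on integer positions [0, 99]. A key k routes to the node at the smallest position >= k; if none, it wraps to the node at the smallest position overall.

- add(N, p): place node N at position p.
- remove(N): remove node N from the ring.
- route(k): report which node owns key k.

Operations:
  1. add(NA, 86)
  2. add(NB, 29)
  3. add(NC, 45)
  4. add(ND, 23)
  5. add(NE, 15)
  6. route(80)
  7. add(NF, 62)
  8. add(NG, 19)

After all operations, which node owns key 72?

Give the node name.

Op 1: add NA@86 -> ring=[86:NA]
Op 2: add NB@29 -> ring=[29:NB,86:NA]
Op 3: add NC@45 -> ring=[29:NB,45:NC,86:NA]
Op 4: add ND@23 -> ring=[23:ND,29:NB,45:NC,86:NA]
Op 5: add NE@15 -> ring=[15:NE,23:ND,29:NB,45:NC,86:NA]
Op 6: route key 80: smallest pos >= 80 is 86 -> NA
Op 7: add NF@62 -> ring=[15:NE,23:ND,29:NB,45:NC,62:NF,86:NA]
Op 8: add NG@19 -> ring=[15:NE,19:NG,23:ND,29:NB,45:NC,62:NF,86:NA]
Final route key 72: smallest pos >= 72 is 86 -> NA

Answer: NA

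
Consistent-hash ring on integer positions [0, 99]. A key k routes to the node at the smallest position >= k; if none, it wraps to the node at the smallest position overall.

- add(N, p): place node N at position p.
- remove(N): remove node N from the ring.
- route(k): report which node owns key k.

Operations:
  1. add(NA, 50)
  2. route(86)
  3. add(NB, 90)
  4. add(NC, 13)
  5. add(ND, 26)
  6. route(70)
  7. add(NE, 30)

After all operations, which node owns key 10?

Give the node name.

Answer: NC

Derivation:
Op 1: add NA@50 -> ring=[50:NA]
Op 2: route key 86: none >= 86, wrap to smallest pos 50 -> NA
Op 3: add NB@90 -> ring=[50:NA,90:NB]
Op 4: add NC@13 -> ring=[13:NC,50:NA,90:NB]
Op 5: add ND@26 -> ring=[13:NC,26:ND,50:NA,90:NB]
Op 6: route key 70: smallest pos >= 70 is 90 -> NB
Op 7: add NE@30 -> ring=[13:NC,26:ND,30:NE,50:NA,90:NB]
Final route key 10: smallest pos >= 10 is 13 -> NC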